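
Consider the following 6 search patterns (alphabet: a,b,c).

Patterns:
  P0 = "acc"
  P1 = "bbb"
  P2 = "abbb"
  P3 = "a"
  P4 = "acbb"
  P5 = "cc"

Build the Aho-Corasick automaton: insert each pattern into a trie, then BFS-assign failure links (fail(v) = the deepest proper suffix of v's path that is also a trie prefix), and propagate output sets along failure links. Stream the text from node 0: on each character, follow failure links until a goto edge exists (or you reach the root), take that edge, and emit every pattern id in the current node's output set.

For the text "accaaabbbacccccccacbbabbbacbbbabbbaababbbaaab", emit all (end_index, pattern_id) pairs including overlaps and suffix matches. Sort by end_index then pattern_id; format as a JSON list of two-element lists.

Build:
Trie (insert patterns):
  n0 'ε': a→1 b→4 c→12
  n1 'a': b→7 c→2  [P3 ends]
  n2 'ac': b→10 c→3
  n3 'acc': ·  [P0 ends]
  n4 'b': b→5
  n5 'bb': b→6
  n6 'bbb': ·  [P1 ends]
  n7 'ab': b→8
  n8 'abb': b→9
  n9 'abbb': ·  [P2 ends]
  n10 'acb': b→11
  n11 'acbb': ·  [P4 ends]
  n12 'c': c→13
  n13 'cc': ·  [P5 ends]

Failure links (BFS by depth):
  fail(1) 'a': from fail(0)=0 chase 'a': 0 ⇒ 0;  out={3}∪out(0)={3}
  fail(4) 'b': from fail(0)=0 chase 'b': 0 ⇒ 0;  out=∅∪out(0)=∅
  fail(12) 'c': from fail(0)=0 chase 'c': 0 ⇒ 0;  out=∅∪out(0)=∅
  fail(2) 'ac': from fail(1)=0 chase 'c': 0 ⇒ 12;  out=∅∪out(12)=∅
  fail(5) 'bb': from fail(4)=0 chase 'b': 0 ⇒ 4;  out=∅∪out(4)=∅
  fail(7) 'ab': from fail(1)=0 chase 'b': 0 ⇒ 4;  out=∅∪out(4)=∅
  fail(13) 'cc': from fail(12)=0 chase 'c': 0 ⇒ 12;  out={5}∪out(12)={5}
  fail(3) 'acc': from fail(2)=12 chase 'c': 12 ⇒ 13;  out={0}∪out(13)={0,5}
  fail(6) 'bbb': from fail(5)=4 chase 'b': 4 ⇒ 5;  out={1}∪out(5)={1}
  fail(8) 'abb': from fail(7)=4 chase 'b': 4 ⇒ 5;  out=∅∪out(5)=∅
  fail(10) 'acb': from fail(2)=12 chase 'b': 12→0 ⇒ 4;  out=∅∪out(4)=∅
  fail(9) 'abbb': from fail(8)=5 chase 'b': 5 ⇒ 6;  out={2}∪out(6)={1,2}
  fail(11) 'acbb': from fail(10)=4 chase 'b': 4 ⇒ 5;  out={4}∪out(5)={4}

Text stream:
i=0 'a': node 0→1  ** P3@[0:0]
i=1 'c': node 1→2
i=2 'c': node 2→3  ** P0@[0:2],P5@[1:2]
i=3 'a': node 3→1 (via fail)  ** P3@[3:3]
i=4 'a': node 1→1 (via fail)  ** P3@[4:4]
i=5 'a': node 1→1 (via fail)  ** P3@[5:5]
i=6 'b': node 1→7
i=7 'b': node 7→8
i=8 'b': node 8→9  ** P1@[6:8],P2@[5:8]
i=9 'a': node 9→1 (via fail)  ** P3@[9:9]
i=10 'c': node 1→2
i=11 'c': node 2→3  ** P0@[9:11],P5@[10:11]
i=12 'c': node 3→13 (via fail)  ** P5@[11:12]
i=13 'c': node 13→13 (via fail)  ** P5@[12:13]
i=14 'c': node 13→13 (via fail)  ** P5@[13:14]
i=15 'c': node 13→13 (via fail)  ** P5@[14:15]
i=16 'c': node 13→13 (via fail)  ** P5@[15:16]
i=17 'a': node 13→1 (via fail)  ** P3@[17:17]
i=18 'c': node 1→2
i=19 'b': node 2→10
i=20 'b': node 10→11  ** P4@[17:20]
i=21 'a': node 11→1 (via fail)  ** P3@[21:21]
i=22 'b': node 1→7
i=23 'b': node 7→8
i=24 'b': node 8→9  ** P1@[22:24],P2@[21:24]
i=25 'a': node 9→1 (via fail)  ** P3@[25:25]
i=26 'c': node 1→2
i=27 'b': node 2→10
i=28 'b': node 10→11  ** P4@[25:28]
i=29 'b': node 11→6 (via fail)  ** P1@[27:29]
i=30 'a': node 6→1 (via fail)  ** P3@[30:30]
i=31 'b': node 1→7
i=32 'b': node 7→8
i=33 'b': node 8→9  ** P1@[31:33],P2@[30:33]
i=34 'a': node 9→1 (via fail)  ** P3@[34:34]
i=35 'a': node 1→1 (via fail)  ** P3@[35:35]
i=36 'b': node 1→7
i=37 'a': node 7→1 (via fail)  ** P3@[37:37]
i=38 'b': node 1→7
i=39 'b': node 7→8
i=40 'b': node 8→9  ** P1@[38:40],P2@[37:40]
i=41 'a': node 9→1 (via fail)  ** P3@[41:41]
i=42 'a': node 1→1 (via fail)  ** P3@[42:42]
i=43 'a': node 1→1 (via fail)  ** P3@[43:43]
i=44 'b': node 1→7

Result: [[0,3],[2,0],[2,5],[3,3],[4,3],[5,3],[8,1],[8,2],[9,3],[11,0],[11,5],[12,5],[13,5],[14,5],[15,5],[16,5],[17,3],[20,4],[21,3],[24,1],[24,2],[25,3],[28,4],[29,1],[30,3],[33,1],[33,2],[34,3],[35,3],[37,3],[40,1],[40,2],[41,3],[42,3],[43,3]]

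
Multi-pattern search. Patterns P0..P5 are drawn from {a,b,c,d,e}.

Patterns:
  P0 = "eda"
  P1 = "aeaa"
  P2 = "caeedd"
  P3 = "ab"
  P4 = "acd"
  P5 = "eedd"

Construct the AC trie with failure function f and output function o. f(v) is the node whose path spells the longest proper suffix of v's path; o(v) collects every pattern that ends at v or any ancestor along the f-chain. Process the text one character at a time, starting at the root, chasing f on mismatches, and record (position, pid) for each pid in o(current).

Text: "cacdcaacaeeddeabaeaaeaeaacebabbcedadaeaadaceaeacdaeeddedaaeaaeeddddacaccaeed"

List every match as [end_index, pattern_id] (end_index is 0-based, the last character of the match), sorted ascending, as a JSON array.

Construct AC machine:
Trie nodes:
  0='ε' goto a→4 c→8 e→1
  1='e' goto d→2 e→17
  2='ed' goto a→3
  3='eda' goto ·  ←P0
  4='a' goto b→14 c→15 e→5
  5='ae' goto a→6
  6='aea' goto a→7
  7='aeaa' goto ·  ←P1
  8='c' goto a→9
  9='ca' goto e→10
  10='cae' goto e→11
  11='caee' goto d→12
  12='caeed' goto d→13
  13='caeedd' goto ·  ←P2
  14='ab' goto ·  ←P3
  15='ac' goto d→16
  16='acd' goto ·  ←P4
  17='ee' goto d→18
  18='eed' goto d→19
  19='eedd' goto ·  ←P5

BFS fail/out derivation:
  fail(1) 'e': from fail(0)=0 chase 'e': 0 ⇒ 0;  out=∅∪out(0)=∅
  fail(4) 'a': from fail(0)=0 chase 'a': 0 ⇒ 0;  out=∅∪out(0)=∅
  fail(8) 'c': from fail(0)=0 chase 'c': 0 ⇒ 0;  out=∅∪out(0)=∅
  fail(2) 'ed': from fail(1)=0 chase 'd': 0 ⇒ 0;  out=∅∪out(0)=∅
  fail(5) 'ae': from fail(4)=0 chase 'e': 0 ⇒ 1;  out=∅∪out(1)=∅
  fail(9) 'ca': from fail(8)=0 chase 'a': 0 ⇒ 4;  out=∅∪out(4)=∅
  fail(14) 'ab': from fail(4)=0 chase 'b': 0 ⇒ 0;  out={3}∪out(0)={3}
  fail(15) 'ac': from fail(4)=0 chase 'c': 0 ⇒ 8;  out=∅∪out(8)=∅
  fail(17) 'ee': from fail(1)=0 chase 'e': 0 ⇒ 1;  out=∅∪out(1)=∅
  fail(3) 'eda': from fail(2)=0 chase 'a': 0 ⇒ 4;  out={0}∪out(4)={0}
  fail(6) 'aea': from fail(5)=1 chase 'a': 1→0 ⇒ 4;  out=∅∪out(4)=∅
  fail(10) 'cae': from fail(9)=4 chase 'e': 4 ⇒ 5;  out=∅∪out(5)=∅
  fail(16) 'acd': from fail(15)=8 chase 'd': 8→0 ⇒ 0;  out={4}∪out(0)={4}
  fail(18) 'eed': from fail(17)=1 chase 'd': 1 ⇒ 2;  out=∅∪out(2)=∅
  fail(7) 'aeaa': from fail(6)=4 chase 'a': 4→0 ⇒ 4;  out={1}∪out(4)={1}
  fail(11) 'caee': from fail(10)=5 chase 'e': 5→1 ⇒ 17;  out=∅∪out(17)=∅
  fail(19) 'eedd': from fail(18)=2 chase 'd': 2→0 ⇒ 0;  out={5}∪out(0)={5}
  fail(12) 'caeed': from fail(11)=17 chase 'd': 17 ⇒ 18;  out=∅∪out(18)=∅
  fail(13) 'caeedd': from fail(12)=18 chase 'd': 18 ⇒ 19;  out={2}∪out(19)={2,5}

Scan:
i=0 'c': node 0→8
i=1 'a': node 8→9
i=2 'c': node 9→15 ·f
i=3 'd': node 15→16  emit P4@[1:3]
i=4 'c': node 16→8 ·f
i=5 'a': node 8→9
i=6 'a': node 9→4 ·f
i=7 'c': node 4→15
i=8 'a': node 15→9 ·f
i=9 'e': node 9→10
i=10 'e': node 10→11
i=11 'd': node 11→12
i=12 'd': node 12→13  emit P2@[7:12],P5@[9:12]
i=13 'e': node 13→1 ·f
i=14 'a': node 1→4 ·f
i=15 'b': node 4→14  emit P3@[14:15]
i=16 'a': node 14→4 ·f
i=17 'e': node 4→5
i=18 'a': node 5→6
i=19 'a': node 6→7  emit P1@[16:19]
i=20 'e': node 7→5 ·f
i=21 'a': node 5→6
i=22 'e': node 6→5 ·f
i=23 'a': node 5→6
i=24 'a': node 6→7  emit P1@[21:24]
i=25 'c': node 7→15 ·f
i=26 'e': node 15→1 ·f
i=27 'b': node 1→0 ·f
i=28 'a': node 0→4
i=29 'b': node 4→14  emit P3@[28:29]
i=30 'b': node 14→0 ·f
i=31 'c': node 0→8
i=32 'e': node 8→1 ·f
i=33 'd': node 1→2
i=34 'a': node 2→3  emit P0@[32:34]
i=35 'd': node 3→0 ·f
i=36 'a': node 0→4
i=37 'e': node 4→5
i=38 'a': node 5→6
i=39 'a': node 6→7  emit P1@[36:39]
i=40 'd': node 7→0 ·f
i=41 'a': node 0→4
i=42 'c': node 4→15
i=43 'e': node 15→1 ·f
i=44 'a': node 1→4 ·f
i=45 'e': node 4→5
i=46 'a': node 5→6
i=47 'c': node 6→15 ·f
i=48 'd': node 15→16  emit P4@[46:48]
i=49 'a': node 16→4 ·f
i=50 'e': node 4→5
i=51 'e': node 5→17 ·f
i=52 'd': node 17→18
i=53 'd': node 18→19  emit P5@[50:53]
i=54 'e': node 19→1 ·f
i=55 'd': node 1→2
i=56 'a': node 2→3  emit P0@[54:56]
i=57 'a': node 3→4 ·f
i=58 'e': node 4→5
i=59 'a': node 5→6
i=60 'a': node 6→7  emit P1@[57:60]
i=61 'e': node 7→5 ·f
i=62 'e': node 5→17 ·f
i=63 'd': node 17→18
i=64 'd': node 18→19  emit P5@[61:64]
i=65 'd': node 19→0 ·f
i=66 'd': node 0→0
i=67 'a': node 0→4
i=68 'c': node 4→15
i=69 'a': node 15→9 ·f
i=70 'c': node 9→15 ·f
i=71 'c': node 15→8 ·f
i=72 'a': node 8→9
i=73 'e': node 9→10
i=74 'e': node 10→11
i=75 'd': node 11→12

Matches: [[3,4],[12,2],[12,5],[15,3],[19,1],[24,1],[29,3],[34,0],[39,1],[48,4],[53,5],[56,0],[60,1],[64,5]]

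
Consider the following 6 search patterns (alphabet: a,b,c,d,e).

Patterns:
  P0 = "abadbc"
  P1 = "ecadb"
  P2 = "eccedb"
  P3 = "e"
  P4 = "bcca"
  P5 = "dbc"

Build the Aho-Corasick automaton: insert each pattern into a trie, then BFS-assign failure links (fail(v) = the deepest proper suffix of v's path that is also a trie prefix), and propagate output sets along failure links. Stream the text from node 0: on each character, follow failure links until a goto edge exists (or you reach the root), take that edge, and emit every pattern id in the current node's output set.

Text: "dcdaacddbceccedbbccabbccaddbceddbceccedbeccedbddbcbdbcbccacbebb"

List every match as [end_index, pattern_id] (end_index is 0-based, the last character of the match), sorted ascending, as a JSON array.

Build automaton:
Trie nodes:
  n0 'ε': a→1 b→16 d→20 e→7
  n1 'a': b→2
  n2 'ab': a→3
  n3 'aba': d→4
  n4 'abad': b→5
  n5 'abadb': c→6
  n6 'abadbc': ·  ←P0
  n7 'e': c→8  ←P3
  n8 'ec': a→9 c→12
  n9 'eca': d→10
  n10 'ecad': b→11
  n11 'ecadb': ·  ←P1
  n12 'ecc': e→13
  n13 'ecce': d→14
  n14 'ecced': b→15
  n15 'eccedb': ·  ←P2
  n16 'b': c→17
  n17 'bc': c→18
  n18 'bcc': a→19
  n19 'bcca': ·  ←P4
  n20 'd': b→21
  n21 'db': c→22
  n22 'dbc': ·  ←P5

Failure links (BFS by depth):
  n1('a'): parent n0 fail=0; on 'a' 0 → fail=0;  out ∅∪∅=∅
  n7('e'): parent n0 fail=0; on 'e' 0 → fail=0;  out {3}∪∅={3}
  n16('b'): parent n0 fail=0; on 'b' 0 → fail=0;  out ∅∪∅=∅
  n20('d'): parent n0 fail=0; on 'd' 0 → fail=0;  out ∅∪∅=∅
  n2('ab'): parent n1 fail=0; on 'b' 0 → fail=16;  out ∅∪∅=∅
  n8('ec'): parent n7 fail=0; on 'c' 0 → fail=0;  out ∅∪∅=∅
  n17('bc'): parent n16 fail=0; on 'c' 0 → fail=0;  out ∅∪∅=∅
  n21('db'): parent n20 fail=0; on 'b' 0 → fail=16;  out ∅∪∅=∅
  n3('aba'): parent n2 fail=16; on 'a' 16→0 → fail=1;  out ∅∪∅=∅
  n9('eca'): parent n8 fail=0; on 'a' 0 → fail=1;  out ∅∪∅=∅
  n12('ecc'): parent n8 fail=0; on 'c' 0 → fail=0;  out ∅∪∅=∅
  n18('bcc'): parent n17 fail=0; on 'c' 0 → fail=0;  out ∅∪∅=∅
  n22('dbc'): parent n21 fail=16; on 'c' 16 → fail=17;  out {5}∪∅={5}
  n4('abad'): parent n3 fail=1; on 'd' 1→0 → fail=20;  out ∅∪∅=∅
  n10('ecad'): parent n9 fail=1; on 'd' 1→0 → fail=20;  out ∅∪∅=∅
  n13('ecce'): parent n12 fail=0; on 'e' 0 → fail=7;  out ∅∪{3}={3}
  n19('bcca'): parent n18 fail=0; on 'a' 0 → fail=1;  out {4}∪∅={4}
  n5('abadb'): parent n4 fail=20; on 'b' 20 → fail=21;  out ∅∪∅=∅
  n11('ecadb'): parent n10 fail=20; on 'b' 20 → fail=21;  out {1}∪∅={1}
  n14('ecced'): parent n13 fail=7; on 'd' 7→0 → fail=20;  out ∅∪∅=∅
  n6('abadbc'): parent n5 fail=21; on 'c' 21 → fail=22;  out {0}∪{5}={0,5}
  n15('eccedb'): parent n14 fail=20; on 'b' 20 → fail=21;  out {2}∪∅={2}

Scan:
[0] read 'd'  n0⇒n20
[1] read 'c'  n20⇒n0 (fail-walked)
[2] read 'd'  n0⇒n20
[3] read 'a'  n20⇒n1 (fail-walked)
[4] read 'a'  n1⇒n1 (fail-walked)
[5] read 'c'  n1⇒n0 (fail-walked)
[6] read 'd'  n0⇒n20
[7] read 'd'  n20⇒n20 (fail-walked)
[8] read 'b'  n20⇒n21
[9] read 'c'  n21⇒n22  ** P5@[7:9]
[10] read 'e'  n22⇒n7 (fail-walked)  ** P3@[10:10]
[11] read 'c'  n7⇒n8
[12] read 'c'  n8⇒n12
[13] read 'e'  n12⇒n13  ** P3@[13:13]
[14] read 'd'  n13⇒n14
[15] read 'b'  n14⇒n15  ** P2@[10:15]
[16] read 'b'  n15⇒n16 (fail-walked)
[17] read 'c'  n16⇒n17
[18] read 'c'  n17⇒n18
[19] read 'a'  n18⇒n19  ** P4@[16:19]
[20] read 'b'  n19⇒n2 (fail-walked)
[21] read 'b'  n2⇒n16 (fail-walked)
[22] read 'c'  n16⇒n17
[23] read 'c'  n17⇒n18
[24] read 'a'  n18⇒n19  ** P4@[21:24]
[25] read 'd'  n19⇒n20 (fail-walked)
[26] read 'd'  n20⇒n20 (fail-walked)
[27] read 'b'  n20⇒n21
[28] read 'c'  n21⇒n22  ** P5@[26:28]
[29] read 'e'  n22⇒n7 (fail-walked)  ** P3@[29:29]
[30] read 'd'  n7⇒n20 (fail-walked)
[31] read 'd'  n20⇒n20 (fail-walked)
[32] read 'b'  n20⇒n21
[33] read 'c'  n21⇒n22  ** P5@[31:33]
[34] read 'e'  n22⇒n7 (fail-walked)  ** P3@[34:34]
[35] read 'c'  n7⇒n8
[36] read 'c'  n8⇒n12
[37] read 'e'  n12⇒n13  ** P3@[37:37]
[38] read 'd'  n13⇒n14
[39] read 'b'  n14⇒n15  ** P2@[34:39]
[40] read 'e'  n15⇒n7 (fail-walked)  ** P3@[40:40]
[41] read 'c'  n7⇒n8
[42] read 'c'  n8⇒n12
[43] read 'e'  n12⇒n13  ** P3@[43:43]
[44] read 'd'  n13⇒n14
[45] read 'b'  n14⇒n15  ** P2@[40:45]
[46] read 'd'  n15⇒n20 (fail-walked)
[47] read 'd'  n20⇒n20 (fail-walked)
[48] read 'b'  n20⇒n21
[49] read 'c'  n21⇒n22  ** P5@[47:49]
[50] read 'b'  n22⇒n16 (fail-walked)
[51] read 'd'  n16⇒n20 (fail-walked)
[52] read 'b'  n20⇒n21
[53] read 'c'  n21⇒n22  ** P5@[51:53]
[54] read 'b'  n22⇒n16 (fail-walked)
[55] read 'c'  n16⇒n17
[56] read 'c'  n17⇒n18
[57] read 'a'  n18⇒n19  ** P4@[54:57]
[58] read 'c'  n19⇒n0 (fail-walked)
[59] read 'b'  n0⇒n16
[60] read 'e'  n16⇒n7 (fail-walked)  ** P3@[60:60]
[61] read 'b'  n7⇒n16 (fail-walked)
[62] read 'b'  n16⇒n16 (fail-walked)

Matches: [[9,5],[10,3],[13,3],[15,2],[19,4],[24,4],[28,5],[29,3],[33,5],[34,3],[37,3],[39,2],[40,3],[43,3],[45,2],[49,5],[53,5],[57,4],[60,3]]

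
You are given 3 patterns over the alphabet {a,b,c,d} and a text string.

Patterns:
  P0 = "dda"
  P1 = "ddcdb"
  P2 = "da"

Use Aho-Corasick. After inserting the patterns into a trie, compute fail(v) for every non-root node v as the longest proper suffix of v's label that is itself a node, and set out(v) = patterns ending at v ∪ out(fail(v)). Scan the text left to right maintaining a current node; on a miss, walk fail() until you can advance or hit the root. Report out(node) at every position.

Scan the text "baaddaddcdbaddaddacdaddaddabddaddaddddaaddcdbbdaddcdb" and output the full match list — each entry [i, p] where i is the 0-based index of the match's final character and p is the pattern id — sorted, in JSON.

Construct AC machine:
Trie (insert patterns):
  0='ε' goto d→1
  1='d' goto a→7 d→2
  2='dd' goto a→3 c→4
  3='dda' goto ·  ←P0
  4='ddc' goto d→5
  5='ddcd' goto b→6
  6='ddcdb' goto ·  ←P1
  7='da' goto ·  ←P2

Failure links (BFS by depth):
  fail(1) 'd': from fail(0)=0 chase 'd': 0 ⇒ 0;  out=∅∪out(0)=∅
  fail(2) 'dd': from fail(1)=0 chase 'd': 0 ⇒ 1;  out=∅∪out(1)=∅
  fail(7) 'da': from fail(1)=0 chase 'a': 0 ⇒ 0;  out={2}∪out(0)={2}
  fail(3) 'dda': from fail(2)=1 chase 'a': 1 ⇒ 7;  out={0}∪out(7)={0,2}
  fail(4) 'ddc': from fail(2)=1 chase 'c': 1→0 ⇒ 0;  out=∅∪out(0)=∅
  fail(5) 'ddcd': from fail(4)=0 chase 'd': 0 ⇒ 1;  out=∅∪out(1)=∅
  fail(6) 'ddcdb': from fail(5)=1 chase 'b': 1→0 ⇒ 0;  out={1}∪out(0)={1}

Text stream:
pos 0 'b': at 0
pos 1 'a': at 0
pos 2 'a': at 0
pos 3 'd': at 1
pos 4 'd': at 2
pos 5 'a': at 3  ** P0@[3:5],P2@[4:5]
pos 6 'd': at 1 (fail-walked)
pos 7 'd': at 2
pos 8 'c': at 4
pos 9 'd': at 5
pos 10 'b': at 6  ** P1@[6:10]
pos 11 'a': at 0 (fail-walked)
pos 12 'd': at 1
pos 13 'd': at 2
pos 14 'a': at 3  ** P0@[12:14],P2@[13:14]
pos 15 'd': at 1 (fail-walked)
pos 16 'd': at 2
pos 17 'a': at 3  ** P0@[15:17],P2@[16:17]
pos 18 'c': at 0 (fail-walked)
pos 19 'd': at 1
pos 20 'a': at 7  ** P2@[19:20]
pos 21 'd': at 1 (fail-walked)
pos 22 'd': at 2
pos 23 'a': at 3  ** P0@[21:23],P2@[22:23]
pos 24 'd': at 1 (fail-walked)
pos 25 'd': at 2
pos 26 'a': at 3  ** P0@[24:26],P2@[25:26]
pos 27 'b': at 0 (fail-walked)
pos 28 'd': at 1
pos 29 'd': at 2
pos 30 'a': at 3  ** P0@[28:30],P2@[29:30]
pos 31 'd': at 1 (fail-walked)
pos 32 'd': at 2
pos 33 'a': at 3  ** P0@[31:33],P2@[32:33]
pos 34 'd': at 1 (fail-walked)
pos 35 'd': at 2
pos 36 'd': at 2 (fail-walked)
pos 37 'd': at 2 (fail-walked)
pos 38 'a': at 3  ** P0@[36:38],P2@[37:38]
pos 39 'a': at 0 (fail-walked)
pos 40 'd': at 1
pos 41 'd': at 2
pos 42 'c': at 4
pos 43 'd': at 5
pos 44 'b': at 6  ** P1@[40:44]
pos 45 'b': at 0 (fail-walked)
pos 46 'd': at 1
pos 47 'a': at 7  ** P2@[46:47]
pos 48 'd': at 1 (fail-walked)
pos 49 'd': at 2
pos 50 'c': at 4
pos 51 'd': at 5
pos 52 'b': at 6  ** P1@[48:52]

Matches: [[5,0],[5,2],[10,1],[14,0],[14,2],[17,0],[17,2],[20,2],[23,0],[23,2],[26,0],[26,2],[30,0],[30,2],[33,0],[33,2],[38,0],[38,2],[44,1],[47,2],[52,1]]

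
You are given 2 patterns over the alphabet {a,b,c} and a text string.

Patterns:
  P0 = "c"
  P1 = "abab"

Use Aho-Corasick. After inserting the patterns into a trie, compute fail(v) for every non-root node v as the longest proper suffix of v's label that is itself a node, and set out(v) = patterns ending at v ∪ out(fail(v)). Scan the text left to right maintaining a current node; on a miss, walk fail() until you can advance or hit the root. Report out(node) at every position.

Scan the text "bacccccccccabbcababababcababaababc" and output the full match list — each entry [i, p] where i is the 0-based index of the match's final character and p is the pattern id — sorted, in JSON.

Build automaton:
Trie nodes:
  0='ε' goto a→2 c→1
  1='c' goto ·  [P0 ends]
  2='a' goto b→3
  3='ab' goto a→4
  4='aba' goto b→5
  5='abab' goto ·  [P1 ends]

BFS fail/out derivation:
  fail(1) 'c': from fail(0)=0 chase 'c': 0 ⇒ 0;  out={0}∪out(0)={0}
  fail(2) 'a': from fail(0)=0 chase 'a': 0 ⇒ 0;  out=∅∪out(0)=∅
  fail(3) 'ab': from fail(2)=0 chase 'b': 0 ⇒ 0;  out=∅∪out(0)=∅
  fail(4) 'aba': from fail(3)=0 chase 'a': 0 ⇒ 2;  out=∅∪out(2)=∅
  fail(5) 'abab': from fail(4)=2 chase 'b': 2 ⇒ 3;  out={1}∪out(3)={1}

Scan:
[0] read 'b'  n0⇒n0
[1] read 'a'  n0⇒n2
[2] read 'c'  n2⇒n1 ·f  ** P0@[2:2]
[3] read 'c'  n1⇒n1 ·f  ** P0@[3:3]
[4] read 'c'  n1⇒n1 ·f  ** P0@[4:4]
[5] read 'c'  n1⇒n1 ·f  ** P0@[5:5]
[6] read 'c'  n1⇒n1 ·f  ** P0@[6:6]
[7] read 'c'  n1⇒n1 ·f  ** P0@[7:7]
[8] read 'c'  n1⇒n1 ·f  ** P0@[8:8]
[9] read 'c'  n1⇒n1 ·f  ** P0@[9:9]
[10] read 'c'  n1⇒n1 ·f  ** P0@[10:10]
[11] read 'a'  n1⇒n2 ·f
[12] read 'b'  n2⇒n3
[13] read 'b'  n3⇒n0 ·f
[14] read 'c'  n0⇒n1  ** P0@[14:14]
[15] read 'a'  n1⇒n2 ·f
[16] read 'b'  n2⇒n3
[17] read 'a'  n3⇒n4
[18] read 'b'  n4⇒n5  ** P1@[15:18]
[19] read 'a'  n5⇒n4 ·f
[20] read 'b'  n4⇒n5  ** P1@[17:20]
[21] read 'a'  n5⇒n4 ·f
[22] read 'b'  n4⇒n5  ** P1@[19:22]
[23] read 'c'  n5⇒n1 ·f  ** P0@[23:23]
[24] read 'a'  n1⇒n2 ·f
[25] read 'b'  n2⇒n3
[26] read 'a'  n3⇒n4
[27] read 'b'  n4⇒n5  ** P1@[24:27]
[28] read 'a'  n5⇒n4 ·f
[29] read 'a'  n4⇒n2 ·f
[30] read 'b'  n2⇒n3
[31] read 'a'  n3⇒n4
[32] read 'b'  n4⇒n5  ** P1@[29:32]
[33] read 'c'  n5⇒n1 ·f  ** P0@[33:33]

All matches (sorted): [[2,0],[3,0],[4,0],[5,0],[6,0],[7,0],[8,0],[9,0],[10,0],[14,0],[18,1],[20,1],[22,1],[23,0],[27,1],[32,1],[33,0]]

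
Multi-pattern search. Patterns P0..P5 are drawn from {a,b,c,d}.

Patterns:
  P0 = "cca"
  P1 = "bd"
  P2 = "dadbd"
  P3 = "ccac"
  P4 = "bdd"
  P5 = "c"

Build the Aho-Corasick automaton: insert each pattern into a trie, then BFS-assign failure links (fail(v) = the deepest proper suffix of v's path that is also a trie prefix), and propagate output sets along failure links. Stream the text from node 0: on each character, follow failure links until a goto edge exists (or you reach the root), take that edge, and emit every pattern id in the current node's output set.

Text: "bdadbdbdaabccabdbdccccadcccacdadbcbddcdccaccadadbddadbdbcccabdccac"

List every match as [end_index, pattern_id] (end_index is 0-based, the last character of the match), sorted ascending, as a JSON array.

Build automaton:
Trie (insert patterns):
  n0 'ε': b→4 c→1 d→6
  n1 'c': c→2  [P5 ends]
  n2 'cc': a→3
  n3 'cca': c→11  [P0 ends]
  n4 'b': d→5
  n5 'bd': d→12  [P1 ends]
  n6 'd': a→7
  n7 'da': d→8
  n8 'dad': b→9
  n9 'dadb': d→10
  n10 'dadbd': ·  [P2 ends]
  n11 'ccac': ·  [P3 ends]
  n12 'bdd': ·  [P4 ends]

Failure links (BFS by depth):
  n1('c'): parent n0 fail=0; on 'c' 0 → fail=0;  out {5}∪∅={5}
  n4('b'): parent n0 fail=0; on 'b' 0 → fail=0;  out ∅∪∅=∅
  n6('d'): parent n0 fail=0; on 'd' 0 → fail=0;  out ∅∪∅=∅
  n2('cc'): parent n1 fail=0; on 'c' 0 → fail=1;  out ∅∪{5}={5}
  n5('bd'): parent n4 fail=0; on 'd' 0 → fail=6;  out {1}∪∅={1}
  n7('da'): parent n6 fail=0; on 'a' 0 → fail=0;  out ∅∪∅=∅
  n3('cca'): parent n2 fail=1; on 'a' 1→0 → fail=0;  out {0}∪∅={0}
  n8('dad'): parent n7 fail=0; on 'd' 0 → fail=6;  out ∅∪∅=∅
  n12('bdd'): parent n5 fail=6; on 'd' 6→0 → fail=6;  out {4}∪∅={4}
  n9('dadb'): parent n8 fail=6; on 'b' 6→0 → fail=4;  out ∅∪∅=∅
  n11('ccac'): parent n3 fail=0; on 'c' 0 → fail=1;  out {3}∪{5}={3,5}
  n10('dadbd'): parent n9 fail=4; on 'd' 4 → fail=5;  out {2}∪{1}={1,2}

Text stream:
[0] read 'b'  n0⇒n4
[1] read 'd'  n4⇒n5  emit P1@[0:1]
[2] read 'a'  n5⇒n7 ·f
[3] read 'd'  n7⇒n8
[4] read 'b'  n8⇒n9
[5] read 'd'  n9⇒n10  emit P1@[4:5],P2@[1:5]
[6] read 'b'  n10⇒n4 ·f
[7] read 'd'  n4⇒n5  emit P1@[6:7]
[8] read 'a'  n5⇒n7 ·f
[9] read 'a'  n7⇒n0 ·f
[10] read 'b'  n0⇒n4
[11] read 'c'  n4⇒n1 ·f  emit P5@[11:11]
[12] read 'c'  n1⇒n2  emit P5@[12:12]
[13] read 'a'  n2⇒n3  emit P0@[11:13]
[14] read 'b'  n3⇒n4 ·f
[15] read 'd'  n4⇒n5  emit P1@[14:15]
[16] read 'b'  n5⇒n4 ·f
[17] read 'd'  n4⇒n5  emit P1@[16:17]
[18] read 'c'  n5⇒n1 ·f  emit P5@[18:18]
[19] read 'c'  n1⇒n2  emit P5@[19:19]
[20] read 'c'  n2⇒n2 ·f  emit P5@[20:20]
[21] read 'c'  n2⇒n2 ·f  emit P5@[21:21]
[22] read 'a'  n2⇒n3  emit P0@[20:22]
[23] read 'd'  n3⇒n6 ·f
[24] read 'c'  n6⇒n1 ·f  emit P5@[24:24]
[25] read 'c'  n1⇒n2  emit P5@[25:25]
[26] read 'c'  n2⇒n2 ·f  emit P5@[26:26]
[27] read 'a'  n2⇒n3  emit P0@[25:27]
[28] read 'c'  n3⇒n11  emit P3@[25:28],P5@[28:28]
[29] read 'd'  n11⇒n6 ·f
[30] read 'a'  n6⇒n7
[31] read 'd'  n7⇒n8
[32] read 'b'  n8⇒n9
[33] read 'c'  n9⇒n1 ·f  emit P5@[33:33]
[34] read 'b'  n1⇒n4 ·f
[35] read 'd'  n4⇒n5  emit P1@[34:35]
[36] read 'd'  n5⇒n12  emit P4@[34:36]
[37] read 'c'  n12⇒n1 ·f  emit P5@[37:37]
[38] read 'd'  n1⇒n6 ·f
[39] read 'c'  n6⇒n1 ·f  emit P5@[39:39]
[40] read 'c'  n1⇒n2  emit P5@[40:40]
[41] read 'a'  n2⇒n3  emit P0@[39:41]
[42] read 'c'  n3⇒n11  emit P3@[39:42],P5@[42:42]
[43] read 'c'  n11⇒n2 ·f  emit P5@[43:43]
[44] read 'a'  n2⇒n3  emit P0@[42:44]
[45] read 'd'  n3⇒n6 ·f
[46] read 'a'  n6⇒n7
[47] read 'd'  n7⇒n8
[48] read 'b'  n8⇒n9
[49] read 'd'  n9⇒n10  emit P1@[48:49],P2@[45:49]
[50] read 'd'  n10⇒n12 ·f  emit P4@[48:50]
[51] read 'a'  n12⇒n7 ·f
[52] read 'd'  n7⇒n8
[53] read 'b'  n8⇒n9
[54] read 'd'  n9⇒n10  emit P1@[53:54],P2@[50:54]
[55] read 'b'  n10⇒n4 ·f
[56] read 'c'  n4⇒n1 ·f  emit P5@[56:56]
[57] read 'c'  n1⇒n2  emit P5@[57:57]
[58] read 'c'  n2⇒n2 ·f  emit P5@[58:58]
[59] read 'a'  n2⇒n3  emit P0@[57:59]
[60] read 'b'  n3⇒n4 ·f
[61] read 'd'  n4⇒n5  emit P1@[60:61]
[62] read 'c'  n5⇒n1 ·f  emit P5@[62:62]
[63] read 'c'  n1⇒n2  emit P5@[63:63]
[64] read 'a'  n2⇒n3  emit P0@[62:64]
[65] read 'c'  n3⇒n11  emit P3@[62:65],P5@[65:65]

All matches (sorted): [[1,1],[5,1],[5,2],[7,1],[11,5],[12,5],[13,0],[15,1],[17,1],[18,5],[19,5],[20,5],[21,5],[22,0],[24,5],[25,5],[26,5],[27,0],[28,3],[28,5],[33,5],[35,1],[36,4],[37,5],[39,5],[40,5],[41,0],[42,3],[42,5],[43,5],[44,0],[49,1],[49,2],[50,4],[54,1],[54,2],[56,5],[57,5],[58,5],[59,0],[61,1],[62,5],[63,5],[64,0],[65,3],[65,5]]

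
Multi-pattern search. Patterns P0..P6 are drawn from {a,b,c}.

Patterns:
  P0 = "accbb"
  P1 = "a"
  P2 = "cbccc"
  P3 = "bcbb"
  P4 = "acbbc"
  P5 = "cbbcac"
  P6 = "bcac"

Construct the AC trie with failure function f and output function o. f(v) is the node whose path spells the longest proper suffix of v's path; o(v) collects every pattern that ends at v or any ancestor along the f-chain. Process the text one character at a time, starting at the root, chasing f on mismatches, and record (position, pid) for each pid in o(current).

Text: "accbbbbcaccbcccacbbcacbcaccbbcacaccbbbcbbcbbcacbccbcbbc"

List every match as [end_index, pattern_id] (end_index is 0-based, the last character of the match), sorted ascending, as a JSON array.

Construct AC machine:
Trie nodes:
  0='ε' goto a→1 b→11 c→6
  1='a' goto c→2  [P1 ends]
  2='ac' goto b→15 c→3
  3='acc' goto b→4
  4='accb' goto b→5
  5='accbb' goto ·  [P0 ends]
  6='c' goto b→7
  7='cb' goto b→18 c→8
  8='cbc' goto c→9
  9='cbcc' goto c→10
  10='cbccc' goto ·  [P2 ends]
  11='b' goto c→12
  12='bc' goto a→22 b→13
  13='bcb' goto b→14
  14='bcbb' goto ·  [P3 ends]
  15='acb' goto b→16
  16='acbb' goto c→17
  17='acbbc' goto ·  [P4 ends]
  18='cbb' goto c→19
  19='cbbc' goto a→20
  20='cbbca' goto c→21
  21='cbbcac' goto ·  [P5 ends]
  22='bca' goto c→23
  23='bcac' goto ·  [P6 ends]

BFS fail/out derivation:
  n1('a'): parent n0 fail=0; on 'a' 0 → fail=0;  out {1}∪∅={1}
  n6('c'): parent n0 fail=0; on 'c' 0 → fail=0;  out ∅∪∅=∅
  n11('b'): parent n0 fail=0; on 'b' 0 → fail=0;  out ∅∪∅=∅
  n2('ac'): parent n1 fail=0; on 'c' 0 → fail=6;  out ∅∪∅=∅
  n7('cb'): parent n6 fail=0; on 'b' 0 → fail=11;  out ∅∪∅=∅
  n12('bc'): parent n11 fail=0; on 'c' 0 → fail=6;  out ∅∪∅=∅
  n3('acc'): parent n2 fail=6; on 'c' 6→0 → fail=6;  out ∅∪∅=∅
  n8('cbc'): parent n7 fail=11; on 'c' 11 → fail=12;  out ∅∪∅=∅
  n13('bcb'): parent n12 fail=6; on 'b' 6 → fail=7;  out ∅∪∅=∅
  n15('acb'): parent n2 fail=6; on 'b' 6 → fail=7;  out ∅∪∅=∅
  n18('cbb'): parent n7 fail=11; on 'b' 11→0 → fail=11;  out ∅∪∅=∅
  n22('bca'): parent n12 fail=6; on 'a' 6→0 → fail=1;  out ∅∪{1}={1}
  n4('accb'): parent n3 fail=6; on 'b' 6 → fail=7;  out ∅∪∅=∅
  n9('cbcc'): parent n8 fail=12; on 'c' 12→6→0 → fail=6;  out ∅∪∅=∅
  n14('bcbb'): parent n13 fail=7; on 'b' 7 → fail=18;  out {3}∪∅={3}
  n16('acbb'): parent n15 fail=7; on 'b' 7 → fail=18;  out ∅∪∅=∅
  n19('cbbc'): parent n18 fail=11; on 'c' 11 → fail=12;  out ∅∪∅=∅
  n23('bcac'): parent n22 fail=1; on 'c' 1 → fail=2;  out {6}∪∅={6}
  n5('accbb'): parent n4 fail=7; on 'b' 7 → fail=18;  out {0}∪∅={0}
  n10('cbccc'): parent n9 fail=6; on 'c' 6→0 → fail=6;  out {2}∪∅={2}
  n17('acbbc'): parent n16 fail=18; on 'c' 18 → fail=19;  out {4}∪∅={4}
  n20('cbbca'): parent n19 fail=12; on 'a' 12 → fail=22;  out ∅∪{1}={1}
  n21('cbbcac'): parent n20 fail=22; on 'c' 22 → fail=23;  out {5}∪{6}={5,6}

Text stream:
[0] read 'a'  n0⇒n1  emit P1@[0:0]
[1] read 'c'  n1⇒n2
[2] read 'c'  n2⇒n3
[3] read 'b'  n3⇒n4
[4] read 'b'  n4⇒n5  emit P0@[0:4]
[5] read 'b'  n5⇒n11 ·f
[6] read 'b'  n11⇒n11 ·f
[7] read 'c'  n11⇒n12
[8] read 'a'  n12⇒n22  emit P1@[8:8]
[9] read 'c'  n22⇒n23  emit P6@[6:9]
[10] read 'c'  n23⇒n3 ·f
[11] read 'b'  n3⇒n4
[12] read 'c'  n4⇒n8 ·f
[13] read 'c'  n8⇒n9
[14] read 'c'  n9⇒n10  emit P2@[10:14]
[15] read 'a'  n10⇒n1 ·f  emit P1@[15:15]
[16] read 'c'  n1⇒n2
[17] read 'b'  n2⇒n15
[18] read 'b'  n15⇒n16
[19] read 'c'  n16⇒n17  emit P4@[15:19]
[20] read 'a'  n17⇒n20 ·f  emit P1@[20:20]
[21] read 'c'  n20⇒n21  emit P5@[16:21],P6@[18:21]
[22] read 'b'  n21⇒n15 ·f
[23] read 'c'  n15⇒n8 ·f
[24] read 'a'  n8⇒n22 ·f  emit P1@[24:24]
[25] read 'c'  n22⇒n23  emit P6@[22:25]
[26] read 'c'  n23⇒n3 ·f
[27] read 'b'  n3⇒n4
[28] read 'b'  n4⇒n5  emit P0@[24:28]
[29] read 'c'  n5⇒n19 ·f
[30] read 'a'  n19⇒n20  emit P1@[30:30]
[31] read 'c'  n20⇒n21  emit P5@[26:31],P6@[28:31]
[32] read 'a'  n21⇒n1 ·f  emit P1@[32:32]
[33] read 'c'  n1⇒n2
[34] read 'c'  n2⇒n3
[35] read 'b'  n3⇒n4
[36] read 'b'  n4⇒n5  emit P0@[32:36]
[37] read 'b'  n5⇒n11 ·f
[38] read 'c'  n11⇒n12
[39] read 'b'  n12⇒n13
[40] read 'b'  n13⇒n14  emit P3@[37:40]
[41] read 'c'  n14⇒n19 ·f
[42] read 'b'  n19⇒n13 ·f
[43] read 'b'  n13⇒n14  emit P3@[40:43]
[44] read 'c'  n14⇒n19 ·f
[45] read 'a'  n19⇒n20  emit P1@[45:45]
[46] read 'c'  n20⇒n21  emit P5@[41:46],P6@[43:46]
[47] read 'b'  n21⇒n15 ·f
[48] read 'c'  n15⇒n8 ·f
[49] read 'c'  n8⇒n9
[50] read 'b'  n9⇒n7 ·f
[51] read 'c'  n7⇒n8
[52] read 'b'  n8⇒n13 ·f
[53] read 'b'  n13⇒n14  emit P3@[50:53]
[54] read 'c'  n14⇒n19 ·f

Matches: [[0,1],[4,0],[8,1],[9,6],[14,2],[15,1],[19,4],[20,1],[21,5],[21,6],[24,1],[25,6],[28,0],[30,1],[31,5],[31,6],[32,1],[36,0],[40,3],[43,3],[45,1],[46,5],[46,6],[53,3]]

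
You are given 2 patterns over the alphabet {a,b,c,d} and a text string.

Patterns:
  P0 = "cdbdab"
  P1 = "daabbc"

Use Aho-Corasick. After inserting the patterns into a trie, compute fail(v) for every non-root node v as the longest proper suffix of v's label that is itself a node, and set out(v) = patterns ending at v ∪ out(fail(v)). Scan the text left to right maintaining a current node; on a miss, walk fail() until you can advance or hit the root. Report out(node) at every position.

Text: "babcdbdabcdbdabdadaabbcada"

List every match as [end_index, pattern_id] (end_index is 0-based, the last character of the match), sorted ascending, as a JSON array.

Build:
Trie nodes:
  n0 'ε': c→1 d→7
  n1 'c': d→2
  n2 'cd': b→3
  n3 'cdb': d→4
  n4 'cdbd': a→5
  n5 'cdbda': b→6
  n6 'cdbdab': ·  ←P0
  n7 'd': a→8
  n8 'da': a→9
  n9 'daa': b→10
  n10 'daab': b→11
  n11 'daabb': c→12
  n12 'daabbc': ·  ←P1

BFS fail/out derivation:
  n1('c'): parent n0 fail=0; on 'c' 0 → fail=0;  out ∅∪∅=∅
  n7('d'): parent n0 fail=0; on 'd' 0 → fail=0;  out ∅∪∅=∅
  n2('cd'): parent n1 fail=0; on 'd' 0 → fail=7;  out ∅∪∅=∅
  n8('da'): parent n7 fail=0; on 'a' 0 → fail=0;  out ∅∪∅=∅
  n3('cdb'): parent n2 fail=7; on 'b' 7→0 → fail=0;  out ∅∪∅=∅
  n9('daa'): parent n8 fail=0; on 'a' 0 → fail=0;  out ∅∪∅=∅
  n4('cdbd'): parent n3 fail=0; on 'd' 0 → fail=7;  out ∅∪∅=∅
  n10('daab'): parent n9 fail=0; on 'b' 0 → fail=0;  out ∅∪∅=∅
  n5('cdbda'): parent n4 fail=7; on 'a' 7 → fail=8;  out ∅∪∅=∅
  n11('daabb'): parent n10 fail=0; on 'b' 0 → fail=0;  out ∅∪∅=∅
  n6('cdbdab'): parent n5 fail=8; on 'b' 8→0 → fail=0;  out {0}∪∅={0}
  n12('daabbc'): parent n11 fail=0; on 'c' 0 → fail=1;  out {1}∪∅={1}

Scan:
pos 0 'b': at 0
pos 1 'a': at 0
pos 2 'b': at 0
pos 3 'c': at 1
pos 4 'd': at 2
pos 5 'b': at 3
pos 6 'd': at 4
pos 7 'a': at 5
pos 8 'b': at 6  → match P0@[3:8]
pos 9 'c': at 1 (via fail)
pos 10 'd': at 2
pos 11 'b': at 3
pos 12 'd': at 4
pos 13 'a': at 5
pos 14 'b': at 6  → match P0@[9:14]
pos 15 'd': at 7 (via fail)
pos 16 'a': at 8
pos 17 'd': at 7 (via fail)
pos 18 'a': at 8
pos 19 'a': at 9
pos 20 'b': at 10
pos 21 'b': at 11
pos 22 'c': at 12  → match P1@[17:22]
pos 23 'a': at 0 (via fail)
pos 24 'd': at 7
pos 25 'a': at 8

Result: [[8,0],[14,0],[22,1]]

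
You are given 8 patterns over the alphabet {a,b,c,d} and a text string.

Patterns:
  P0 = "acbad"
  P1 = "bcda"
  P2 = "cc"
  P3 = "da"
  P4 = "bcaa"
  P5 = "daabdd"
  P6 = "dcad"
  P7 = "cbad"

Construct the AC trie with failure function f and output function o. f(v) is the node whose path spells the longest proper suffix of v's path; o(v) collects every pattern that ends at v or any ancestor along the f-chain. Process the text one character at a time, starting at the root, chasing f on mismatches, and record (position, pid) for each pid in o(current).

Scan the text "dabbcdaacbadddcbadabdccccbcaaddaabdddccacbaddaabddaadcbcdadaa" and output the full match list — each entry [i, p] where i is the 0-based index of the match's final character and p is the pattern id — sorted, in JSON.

Build:
Trie nodes:
  0='ε' goto a→1 b→6 c→10 d→12
  1='a' goto c→2
  2='ac' goto b→3
  3='acb' goto a→4
  4='acba' goto d→5
  5='acbad' goto ·  ←P0
  6='b' goto c→7
  7='bc' goto a→14 d→8
  8='bcd' goto a→9
  9='bcda' goto ·  ←P1
  10='c' goto b→23 c→11
  11='cc' goto ·  ←P2
  12='d' goto a→13 c→20
  13='da' goto a→16  ←P3
  14='bca' goto a→15
  15='bcaa' goto ·  ←P4
  16='daa' goto b→17
  17='daab' goto d→18
  18='daabd' goto d→19
  19='daabdd' goto ·  ←P5
  20='dc' goto a→21
  21='dca' goto d→22
  22='dcad' goto ·  ←P6
  23='cb' goto a→24
  24='cba' goto d→25
  25='cbad' goto ·  ←P7

BFS fail/out derivation:
  fail(1) 'a': from fail(0)=0 chase 'a': 0 ⇒ 0;  out=∅∪out(0)=∅
  fail(6) 'b': from fail(0)=0 chase 'b': 0 ⇒ 0;  out=∅∪out(0)=∅
  fail(10) 'c': from fail(0)=0 chase 'c': 0 ⇒ 0;  out=∅∪out(0)=∅
  fail(12) 'd': from fail(0)=0 chase 'd': 0 ⇒ 0;  out=∅∪out(0)=∅
  fail(2) 'ac': from fail(1)=0 chase 'c': 0 ⇒ 10;  out=∅∪out(10)=∅
  fail(7) 'bc': from fail(6)=0 chase 'c': 0 ⇒ 10;  out=∅∪out(10)=∅
  fail(11) 'cc': from fail(10)=0 chase 'c': 0 ⇒ 10;  out={2}∪out(10)={2}
  fail(13) 'da': from fail(12)=0 chase 'a': 0 ⇒ 1;  out={3}∪out(1)={3}
  fail(20) 'dc': from fail(12)=0 chase 'c': 0 ⇒ 10;  out=∅∪out(10)=∅
  fail(23) 'cb': from fail(10)=0 chase 'b': 0 ⇒ 6;  out=∅∪out(6)=∅
  fail(3) 'acb': from fail(2)=10 chase 'b': 10 ⇒ 23;  out=∅∪out(23)=∅
  fail(8) 'bcd': from fail(7)=10 chase 'd': 10→0 ⇒ 12;  out=∅∪out(12)=∅
  fail(14) 'bca': from fail(7)=10 chase 'a': 10→0 ⇒ 1;  out=∅∪out(1)=∅
  fail(16) 'daa': from fail(13)=1 chase 'a': 1→0 ⇒ 1;  out=∅∪out(1)=∅
  fail(21) 'dca': from fail(20)=10 chase 'a': 10→0 ⇒ 1;  out=∅∪out(1)=∅
  fail(24) 'cba': from fail(23)=6 chase 'a': 6→0 ⇒ 1;  out=∅∪out(1)=∅
  fail(4) 'acba': from fail(3)=23 chase 'a': 23 ⇒ 24;  out=∅∪out(24)=∅
  fail(9) 'bcda': from fail(8)=12 chase 'a': 12 ⇒ 13;  out={1}∪out(13)={1,3}
  fail(15) 'bcaa': from fail(14)=1 chase 'a': 1→0 ⇒ 1;  out={4}∪out(1)={4}
  fail(17) 'daab': from fail(16)=1 chase 'b': 1→0 ⇒ 6;  out=∅∪out(6)=∅
  fail(22) 'dcad': from fail(21)=1 chase 'd': 1→0 ⇒ 12;  out={6}∪out(12)={6}
  fail(25) 'cbad': from fail(24)=1 chase 'd': 1→0 ⇒ 12;  out={7}∪out(12)={7}
  fail(5) 'acbad': from fail(4)=24 chase 'd': 24 ⇒ 25;  out={0}∪out(25)={0,7}
  fail(18) 'daabd': from fail(17)=6 chase 'd': 6→0 ⇒ 12;  out=∅∪out(12)=∅
  fail(19) 'daabdd': from fail(18)=12 chase 'd': 12→0 ⇒ 12;  out={5}∪out(12)={5}

Text stream:
i=0 'd': node 0→12
i=1 'a': node 12→13  emit P3@[0:1]
i=2 'b': node 13→6 ·f
i=3 'b': node 6→6 ·f
i=4 'c': node 6→7
i=5 'd': node 7→8
i=6 'a': node 8→9  emit P1@[3:6],P3@[5:6]
i=7 'a': node 9→16 ·f
i=8 'c': node 16→2 ·f
i=9 'b': node 2→3
i=10 'a': node 3→4
i=11 'd': node 4→5  emit P0@[7:11],P7@[8:11]
i=12 'd': node 5→12 ·f
i=13 'd': node 12→12 ·f
i=14 'c': node 12→20
i=15 'b': node 20→23 ·f
i=16 'a': node 23→24
i=17 'd': node 24→25  emit P7@[14:17]
i=18 'a': node 25→13 ·f  emit P3@[17:18]
i=19 'b': node 13→6 ·f
i=20 'd': node 6→12 ·f
i=21 'c': node 12→20
i=22 'c': node 20→11 ·f  emit P2@[21:22]
i=23 'c': node 11→11 ·f  emit P2@[22:23]
i=24 'c': node 11→11 ·f  emit P2@[23:24]
i=25 'b': node 11→23 ·f
i=26 'c': node 23→7 ·f
i=27 'a': node 7→14
i=28 'a': node 14→15  emit P4@[25:28]
i=29 'd': node 15→12 ·f
i=30 'd': node 12→12 ·f
i=31 'a': node 12→13  emit P3@[30:31]
i=32 'a': node 13→16
i=33 'b': node 16→17
i=34 'd': node 17→18
i=35 'd': node 18→19  emit P5@[30:35]
i=36 'd': node 19→12 ·f
i=37 'c': node 12→20
i=38 'c': node 20→11 ·f  emit P2@[37:38]
i=39 'a': node 11→1 ·f
i=40 'c': node 1→2
i=41 'b': node 2→3
i=42 'a': node 3→4
i=43 'd': node 4→5  emit P0@[39:43],P7@[40:43]
i=44 'd': node 5→12 ·f
i=45 'a': node 12→13  emit P3@[44:45]
i=46 'a': node 13→16
i=47 'b': node 16→17
i=48 'd': node 17→18
i=49 'd': node 18→19  emit P5@[44:49]
i=50 'a': node 19→13 ·f  emit P3@[49:50]
i=51 'a': node 13→16
i=52 'd': node 16→12 ·f
i=53 'c': node 12→20
i=54 'b': node 20→23 ·f
i=55 'c': node 23→7 ·f
i=56 'd': node 7→8
i=57 'a': node 8→9  emit P1@[54:57],P3@[56:57]
i=58 'd': node 9→12 ·f
i=59 'a': node 12→13  emit P3@[58:59]
i=60 'a': node 13→16

Matches: [[1,3],[6,1],[6,3],[11,0],[11,7],[17,7],[18,3],[22,2],[23,2],[24,2],[28,4],[31,3],[35,5],[38,2],[43,0],[43,7],[45,3],[49,5],[50,3],[57,1],[57,3],[59,3]]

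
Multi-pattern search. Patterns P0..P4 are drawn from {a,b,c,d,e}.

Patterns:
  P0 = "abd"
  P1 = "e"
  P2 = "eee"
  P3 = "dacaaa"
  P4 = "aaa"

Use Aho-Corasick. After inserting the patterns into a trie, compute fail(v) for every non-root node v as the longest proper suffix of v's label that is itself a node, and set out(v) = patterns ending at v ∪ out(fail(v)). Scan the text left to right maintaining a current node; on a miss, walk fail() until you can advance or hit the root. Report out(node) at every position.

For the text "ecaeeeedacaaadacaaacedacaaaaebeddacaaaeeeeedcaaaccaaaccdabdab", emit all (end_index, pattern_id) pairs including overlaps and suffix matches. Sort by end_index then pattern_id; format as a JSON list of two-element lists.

Build automaton:
Trie nodes:
  n0 'ε': a→1 d→7 e→4
  n1 'a': a→13 b→2
  n2 'ab': d→3
  n3 'abd': ·  ←P0
  n4 'e': e→5  ←P1
  n5 'ee': e→6
  n6 'eee': ·  ←P2
  n7 'd': a→8
  n8 'da': c→9
  n9 'dac': a→10
  n10 'daca': a→11
  n11 'dacaa': a→12
  n12 'dacaaa': ·  ←P3
  n13 'aa': a→14
  n14 'aaa': ·  ←P4

BFS fail/out derivation:
  n1('a'): parent n0 fail=0; on 'a' 0 → fail=0;  out ∅∪∅=∅
  n4('e'): parent n0 fail=0; on 'e' 0 → fail=0;  out {1}∪∅={1}
  n7('d'): parent n0 fail=0; on 'd' 0 → fail=0;  out ∅∪∅=∅
  n2('ab'): parent n1 fail=0; on 'b' 0 → fail=0;  out ∅∪∅=∅
  n5('ee'): parent n4 fail=0; on 'e' 0 → fail=4;  out ∅∪{1}={1}
  n8('da'): parent n7 fail=0; on 'a' 0 → fail=1;  out ∅∪∅=∅
  n13('aa'): parent n1 fail=0; on 'a' 0 → fail=1;  out ∅∪∅=∅
  n3('abd'): parent n2 fail=0; on 'd' 0 → fail=7;  out {0}∪∅={0}
  n6('eee'): parent n5 fail=4; on 'e' 4 → fail=5;  out {2}∪{1}={1,2}
  n9('dac'): parent n8 fail=1; on 'c' 1→0 → fail=0;  out ∅∪∅=∅
  n14('aaa'): parent n13 fail=1; on 'a' 1 → fail=13;  out {4}∪∅={4}
  n10('daca'): parent n9 fail=0; on 'a' 0 → fail=1;  out ∅∪∅=∅
  n11('dacaa'): parent n10 fail=1; on 'a' 1 → fail=13;  out ∅∪∅=∅
  n12('dacaaa'): parent n11 fail=13; on 'a' 13 → fail=14;  out {3}∪{4}={3,4}

Text stream:
pos 0 'e': at 4  → match P1@[0:0]
pos 1 'c': at 0 (via fail)
pos 2 'a': at 1
pos 3 'e': at 4 (via fail)  → match P1@[3:3]
pos 4 'e': at 5  → match P1@[4:4]
pos 5 'e': at 6  → match P1@[5:5],P2@[3:5]
pos 6 'e': at 6 (via fail)  → match P1@[6:6],P2@[4:6]
pos 7 'd': at 7 (via fail)
pos 8 'a': at 8
pos 9 'c': at 9
pos 10 'a': at 10
pos 11 'a': at 11
pos 12 'a': at 12  → match P3@[7:12],P4@[10:12]
pos 13 'd': at 7 (via fail)
pos 14 'a': at 8
pos 15 'c': at 9
pos 16 'a': at 10
pos 17 'a': at 11
pos 18 'a': at 12  → match P3@[13:18],P4@[16:18]
pos 19 'c': at 0 (via fail)
pos 20 'e': at 4  → match P1@[20:20]
pos 21 'd': at 7 (via fail)
pos 22 'a': at 8
pos 23 'c': at 9
pos 24 'a': at 10
pos 25 'a': at 11
pos 26 'a': at 12  → match P3@[21:26],P4@[24:26]
pos 27 'a': at 14 (via fail)  → match P4@[25:27]
pos 28 'e': at 4 (via fail)  → match P1@[28:28]
pos 29 'b': at 0 (via fail)
pos 30 'e': at 4  → match P1@[30:30]
pos 31 'd': at 7 (via fail)
pos 32 'd': at 7 (via fail)
pos 33 'a': at 8
pos 34 'c': at 9
pos 35 'a': at 10
pos 36 'a': at 11
pos 37 'a': at 12  → match P3@[32:37],P4@[35:37]
pos 38 'e': at 4 (via fail)  → match P1@[38:38]
pos 39 'e': at 5  → match P1@[39:39]
pos 40 'e': at 6  → match P1@[40:40],P2@[38:40]
pos 41 'e': at 6 (via fail)  → match P1@[41:41],P2@[39:41]
pos 42 'e': at 6 (via fail)  → match P1@[42:42],P2@[40:42]
pos 43 'd': at 7 (via fail)
pos 44 'c': at 0 (via fail)
pos 45 'a': at 1
pos 46 'a': at 13
pos 47 'a': at 14  → match P4@[45:47]
pos 48 'c': at 0 (via fail)
pos 49 'c': at 0
pos 50 'a': at 1
pos 51 'a': at 13
pos 52 'a': at 14  → match P4@[50:52]
pos 53 'c': at 0 (via fail)
pos 54 'c': at 0
pos 55 'd': at 7
pos 56 'a': at 8
pos 57 'b': at 2 (via fail)
pos 58 'd': at 3  → match P0@[56:58]
pos 59 'a': at 8 (via fail)
pos 60 'b': at 2 (via fail)

Matches: [[0,1],[3,1],[4,1],[5,1],[5,2],[6,1],[6,2],[12,3],[12,4],[18,3],[18,4],[20,1],[26,3],[26,4],[27,4],[28,1],[30,1],[37,3],[37,4],[38,1],[39,1],[40,1],[40,2],[41,1],[41,2],[42,1],[42,2],[47,4],[52,4],[58,0]]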